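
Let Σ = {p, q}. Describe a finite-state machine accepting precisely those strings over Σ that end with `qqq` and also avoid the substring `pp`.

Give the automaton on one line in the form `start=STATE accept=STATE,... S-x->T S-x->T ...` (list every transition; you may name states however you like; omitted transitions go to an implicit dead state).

start=S0 accept=S5 S0-p->S1 S0-q->S2 S1-p->S3 S1-q->S2 S2-p->S1 S2-q->S4 S3-p->S3 S3-q->S3 S4-p->S1 S4-q->S5 S5-p->S1 S5-q->S5

Run two small machines in parallel and take their product. One (4 states) tracks how much of the suffix `qqq` has currently been matched; the other (3 states) tracks partial matches of the forbidden pattern `pp`. Each combined state is a pair, one component from each; accept when both components accept. After merging equivalent states the machine shrinks.
        p   q  
>  S0   S1  S2 
   S1   S3  S2 
   S2   S1  S4 
   S3   S3  S3 
   S4   S1  S5 
 * S5   S1  S5 
(> = start, * = accepting)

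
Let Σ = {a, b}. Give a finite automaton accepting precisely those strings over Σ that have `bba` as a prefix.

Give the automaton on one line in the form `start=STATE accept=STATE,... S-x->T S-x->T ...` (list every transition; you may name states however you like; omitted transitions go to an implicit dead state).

Walk along `bba` while the input agrees: from q0 take `b` to q1, and so on. Any deviation drops to the rejecting sink q4. Once q3 is reached the prefix is confirmed and every continuation is accepted.
        a   b  
>  q0   q4  q1 
   q1   q4  q2 
   q2   q3  q4 
 * q3   q3  q3 
   q4   q4  q4 
(> = start, * = accepting)

start=q0 accept=q3 q0-a->q4 q0-b->q1 q1-a->q4 q1-b->q2 q2-a->q3 q2-b->q4 q3-a->q3 q3-b->q3 q4-a->q4 q4-b->q4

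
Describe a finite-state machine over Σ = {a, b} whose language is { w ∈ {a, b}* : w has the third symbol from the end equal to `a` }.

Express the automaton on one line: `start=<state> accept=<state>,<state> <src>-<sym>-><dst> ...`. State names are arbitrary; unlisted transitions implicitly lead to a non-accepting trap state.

start=S0 accept=S7,S8,S9,S10 S0-a->S1 S0-b->S2 S1-a->S3 S1-b->S4 S2-a->S5 S2-b->S6 S3-a->S7 S3-b->S8 S4-a->S9 S4-b->S10 S5-a->S11 S5-b->S12 S6-a->S13 S6-b->S14 S7-a->S7 S7-b->S8 S8-a->S9 S8-b->S10 S9-a->S11 S9-b->S12 S10-a->S13 S10-b->S14 S11-a->S7 S11-b->S8 S12-a->S9 S12-b->S10 S13-a->S11 S13-b->S12 S14-a->S13 S14-b->S14

Because acceptance depends on a position counted from the end, the machine has to buffer the most recent 3 symbols. Make each state the string of the last up-to-3 symbols read; on input `x` shift the window left and append `x`. Accept when the buffered window has length 3 and begins with `a`.
15 states suffice.
          a    b  
>  S0     S1   S2 
   S1     S3   S4 
   S2     S5   S6 
   S3     S7   S8 
   S4     S9  S10 
   S5    S11  S12 
   S6    S13  S14 
 * S7     S7   S8 
 * S8     S9  S10 
 * S9    S11  S12 
 * S10   S13  S14 
   S11    S7   S8 
   S12    S9  S10 
   S13   S11  S12 
   S14   S13  S14 
(> = start, * = accepting)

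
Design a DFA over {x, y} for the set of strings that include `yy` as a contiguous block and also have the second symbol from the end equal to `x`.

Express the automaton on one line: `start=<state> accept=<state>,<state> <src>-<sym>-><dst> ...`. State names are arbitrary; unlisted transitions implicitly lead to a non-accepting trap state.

start=A accept=I,J A-x->B A-y->C B-x->D B-y->E C-x->F C-y->G D-x->D D-y->E E-x->F E-y->G F-x->D F-y->E G-x->H G-y->G H-x->I H-y->J I-x->I I-y->J J-x->H J-y->G

Handle the two conditions separately and then intersect. The first has 3 states tracking whether and how much of `yy` has been seen; the second has 7 states tracking the last 2 symbols read. A product state is a pair (one from each), accepting exactly when both do.
A 10-state machine:
       x  y 
>  A   B  C 
   B   D  E 
   C   F  G 
   D   D  E 
   E   F  G 
   F   D  E 
   G   H  G 
   H   I  J 
 * I   I  J 
 * J   H  G 
(> = start, * = accepting)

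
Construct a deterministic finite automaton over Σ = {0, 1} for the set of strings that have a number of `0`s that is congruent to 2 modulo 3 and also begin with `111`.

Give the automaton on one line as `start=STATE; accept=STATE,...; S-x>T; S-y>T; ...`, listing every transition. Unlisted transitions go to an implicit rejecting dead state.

Handle the two conditions separately and then intersect. The first has 3 states tracking the count of `0`s modulo 3; the second has 5 states tracking whether the input so far still matches the prefix `111`. A product state is a pair (one from each), accepting exactly when both do.
A 9-state machine:
        0   1  
>  q0   q1  q2 
   q1   q3  q1 
   q2   q1  q4 
   q3   q5  q3 
   q4   q1  q6 
   q5   q1  q5 
   q6   q7  q6 
   q7   q8  q7 
 * q8   q6  q8 
(> = start, * = accepting)

start=q0; accept=q8; q0-0>q1; q0-1>q2; q1-0>q3; q1-1>q1; q2-0>q1; q2-1>q4; q3-0>q5; q3-1>q3; q4-0>q1; q4-1>q6; q5-0>q1; q5-1>q5; q6-0>q7; q6-1>q6; q7-0>q8; q7-1>q7; q8-0>q6; q8-1>q8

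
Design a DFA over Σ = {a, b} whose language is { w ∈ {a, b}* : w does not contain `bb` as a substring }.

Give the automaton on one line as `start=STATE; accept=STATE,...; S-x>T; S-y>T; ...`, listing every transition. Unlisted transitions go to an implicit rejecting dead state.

Track partial matches of the forbidden pattern `bb`. State S2 is a dead state reached once `bb` has occurred; every other state accepts. S0 means no part of `bb` is currently matched.
A 3-state machine:
        a   b  
>* S0   S0  S1 
 * S1   S0  S2 
   S2   S2  S2 
(> = start, * = accepting)

start=S0; accept=S0,S1; S0-a>S0; S0-b>S1; S1-a>S0; S1-b>S2; S2-a>S2; S2-b>S2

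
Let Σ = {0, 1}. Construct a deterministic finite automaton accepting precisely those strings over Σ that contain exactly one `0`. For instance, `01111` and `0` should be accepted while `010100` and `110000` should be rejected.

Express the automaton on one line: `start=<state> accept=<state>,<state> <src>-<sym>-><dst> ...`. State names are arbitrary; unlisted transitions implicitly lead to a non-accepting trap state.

start=S0 accept=S1 S0-0->S1 S0-1->S0 S1-0->S2 S1-1->S1 S2-0->S2 S2-1->S2

Count `0`s, saturating at 2: state S0 means no `0` yet, S1 means one `0` seen, S2 means more than one. Each `0` increments (capped at S2); other symbols loop. Accept from {S1}.
With 3 states:
        0   1  
>  S0   S1  S0 
 * S1   S2  S1 
   S2   S2  S2 
(> = start, * = accepting)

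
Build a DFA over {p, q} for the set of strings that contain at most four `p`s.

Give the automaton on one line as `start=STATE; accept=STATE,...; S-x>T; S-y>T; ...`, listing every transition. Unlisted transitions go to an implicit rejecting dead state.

start=s0; accept=s0,s1,s2,s3,s4; s0-p>s1; s0-q>s0; s1-p>s2; s1-q>s1; s2-p>s3; s2-q>s2; s3-p>s4; s3-q>s3; s4-p>s5; s4-q>s4; s5-p>s5; s5-q>s5

Only the number of `p`s matters, and only up to 5. Make a chain s0 → s1 → s2 → s3 → s4 → s5 advanced by each `p` (with s5 absorbing); every other symbol self-loops. The accepting set is {s0, s1, s2, s3, s4}.
6 states suffice.
        p   q  
>* s0   s1  s0 
 * s1   s2  s1 
 * s2   s3  s2 
 * s3   s4  s3 
 * s4   s5  s4 
   s5   s5  s5 
(> = start, * = accepting)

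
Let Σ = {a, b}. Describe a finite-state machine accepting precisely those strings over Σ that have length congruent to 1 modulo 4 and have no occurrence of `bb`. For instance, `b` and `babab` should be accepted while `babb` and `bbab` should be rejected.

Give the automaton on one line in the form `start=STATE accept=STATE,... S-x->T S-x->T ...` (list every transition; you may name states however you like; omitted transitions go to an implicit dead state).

Handle the two conditions separately and then intersect. One (4 states) tracks the input length modulo 4; the other (3 states) tracks partial matches of the forbidden pattern `bb`. Each combined state is a pair, one component from each; accept when both components accept.
          a    b  
>  s0     s1   s2 
 * s1     s3   s4 
 * s2     s3   s5 
   s3     s6   s7 
   s4     s6   s8 
   s5     s8   s8 
   s6     s0   s9 
   s7     s0  s10 
   s8    s10  s10 
   s9     s1  s11 
   s10   s11  s11 
   s11    s5   s5 
(> = start, * = accepting)

start=s0 accept=s1,s2 s0-a->s1 s0-b->s2 s1-a->s3 s1-b->s4 s2-a->s3 s2-b->s5 s3-a->s6 s3-b->s7 s4-a->s6 s4-b->s8 s5-a->s8 s5-b->s8 s6-a->s0 s6-b->s9 s7-a->s0 s7-b->s10 s8-a->s10 s8-b->s10 s9-a->s1 s9-b->s11 s10-a->s11 s10-b->s11 s11-a->s5 s11-b->s5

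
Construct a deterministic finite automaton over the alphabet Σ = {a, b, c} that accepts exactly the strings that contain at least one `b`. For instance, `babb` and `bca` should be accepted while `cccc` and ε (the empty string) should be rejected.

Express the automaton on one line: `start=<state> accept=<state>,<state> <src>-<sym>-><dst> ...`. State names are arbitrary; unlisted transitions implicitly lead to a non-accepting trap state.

start=q0 accept=q1,q2 q0-a->q0 q0-b->q1 q0-c->q0 q1-a->q1 q1-b->q2 q1-c->q1 q2-a->q2 q2-b->q2 q2-c->q2

Only the number of `b`s matters, and only up to 2. Make a chain q0 → q1 → q2 advanced by each `b` (with q2 absorbing); every other symbol self-loops. The accepting set is {q1, q2}.
A 3-state machine:
        a   b   c  
>  q0   q0  q1  q0 
 * q1   q1  q2  q1 
 * q2   q2  q2  q2 
(> = start, * = accepting)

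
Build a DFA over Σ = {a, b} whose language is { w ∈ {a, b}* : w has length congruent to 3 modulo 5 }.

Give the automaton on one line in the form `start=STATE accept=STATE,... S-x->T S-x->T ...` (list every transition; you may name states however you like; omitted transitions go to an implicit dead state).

Only the length mod 5 matters, so use a 5-cycle: from any state, every input symbol moves to the next state, wrapping q4 back to q0. Mark q3 accepting.
With 5 states:
        a   b  
>  q0   q1  q1 
   q1   q2  q2 
   q2   q3  q3 
 * q3   q4  q4 
   q4   q0  q0 
(> = start, * = accepting)

start=q0 accept=q3 q0-a->q1 q0-b->q1 q1-a->q2 q1-b->q2 q2-a->q3 q2-b->q3 q3-a->q4 q3-b->q4 q4-a->q0 q4-b->q0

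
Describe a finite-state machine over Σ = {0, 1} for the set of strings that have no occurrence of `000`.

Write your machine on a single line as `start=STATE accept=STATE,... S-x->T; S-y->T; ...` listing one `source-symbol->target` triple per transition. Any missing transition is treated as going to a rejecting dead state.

This is the complement of 'contains `000`'. Use the same substring-matching states — q0 through q3 holding how much of `000` has just been matched — but flip the accepting set: everything except the trap q3 accepts.
A 4-state machine:
        0   1  
>* q0   q1  q0 
 * q1   q2  q0 
 * q2   q3  q0 
   q3   q3  q3 
(> = start, * = accepting)

start=q0; accept=q0,q1,q2; q0-0->q1; q0-1->q0; q1-0->q2; q1-1->q0; q2-0->q3; q2-1->q0; q3-0->q3; q3-1->q3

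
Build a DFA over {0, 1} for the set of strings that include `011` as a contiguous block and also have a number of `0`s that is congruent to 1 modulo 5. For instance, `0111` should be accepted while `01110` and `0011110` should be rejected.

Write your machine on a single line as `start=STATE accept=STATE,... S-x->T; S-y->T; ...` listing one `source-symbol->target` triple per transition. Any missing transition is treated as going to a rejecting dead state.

start=q0; accept=q6; q0-0->q1; q0-1->q0; q1-0->q2; q1-1->q3; q2-0->q4; q2-1->q5; q3-0->q2; q3-1->q6; q4-0->q7; q4-1->q8; q5-0->q4; q5-1->q9; q6-0->q9; q6-1->q6; q7-0->q10; q7-1->q11; q8-0->q7; q8-1->q12; q9-0->q12; q9-1->q9; q10-0->q1; q10-1->q13; q11-0->q10; q11-1->q14; q12-0->q14; q12-1->q12; q13-0->q1; q13-1->q15; q14-0->q15; q14-1->q14; q15-0->q6; q15-1->q15

Build one automaton per condition and run them in lockstep. One (4 states) tracks whether and how much of `011` has been seen; the other (5 states) tracks the count of `0`s modulo 5. Each combined state is a pair, one component from each; accept when both components accept.
With 16 states:
          0    1  
>  q0     q1   q0 
   q1     q2   q3 
   q2     q4   q5 
   q3     q2   q6 
   q4     q7   q8 
   q5     q4   q9 
 * q6     q9   q6 
   q7    q10  q11 
   q8     q7  q12 
   q9    q12   q9 
   q10    q1  q13 
   q11   q10  q14 
   q12   q14  q12 
   q13    q1  q15 
   q14   q15  q14 
   q15    q6  q15 
(> = start, * = accepting)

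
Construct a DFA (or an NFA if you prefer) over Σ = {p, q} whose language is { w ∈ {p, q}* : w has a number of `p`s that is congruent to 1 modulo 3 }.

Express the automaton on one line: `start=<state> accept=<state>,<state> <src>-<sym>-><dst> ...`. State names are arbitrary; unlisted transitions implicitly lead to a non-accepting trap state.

start=S0 accept=S1 S0-p->S1 S0-q->S0 S1-p->S2 S1-q->S1 S2-p->S0 S2-q->S2

Keep the running count of `p`s modulo 3: each `p` advances along the cycle S0 → S1 → S2 → S0 while other symbols loop. Accept at S1.
A 3-state machine:
        p   q  
>  S0   S1  S0 
 * S1   S2  S1 
   S2   S0  S2 
(> = start, * = accepting)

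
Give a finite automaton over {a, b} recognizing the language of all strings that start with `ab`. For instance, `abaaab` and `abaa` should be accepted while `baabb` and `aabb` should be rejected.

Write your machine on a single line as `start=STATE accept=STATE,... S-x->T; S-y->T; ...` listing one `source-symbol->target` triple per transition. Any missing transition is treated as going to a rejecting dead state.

Check the first 2 symbols one by one: q0 through q1 record how many have matched `ab` so far; any wrong symbol goes to the dead state q3. After all 2 match we enter the accepting sink q2.
With 4 states:
        a   b  
>  q0   q1  q3 
   q1   q3  q2 
 * q2   q2  q2 
   q3   q3  q3 
(> = start, * = accepting)

start=q0; accept=q2; q0-a->q1; q0-b->q3; q1-a->q3; q1-b->q2; q2-a->q2; q2-b->q2; q3-a->q3; q3-b->q3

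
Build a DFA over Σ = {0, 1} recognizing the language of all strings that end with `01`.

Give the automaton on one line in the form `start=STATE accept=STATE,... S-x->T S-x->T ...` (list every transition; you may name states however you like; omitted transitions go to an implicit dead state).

start=q0 accept=q2 q0-0->q1 q0-1->q0 q1-0->q1 q1-1->q2 q2-0->q1 q2-1->q0

Remember how much of `01` the current input suffix matches. State q0 means no match yet; q1 means the last symbol is `0`; q2 means the last 2 symbols are `01`. Only q2 accepts. On a mismatch, fall back to the longest proper suffix that is still a prefix of `01`.
A 3-state machine:
        0   1  
>  q0   q1  q0 
   q1   q1  q2 
 * q2   q1  q0 
(> = start, * = accepting)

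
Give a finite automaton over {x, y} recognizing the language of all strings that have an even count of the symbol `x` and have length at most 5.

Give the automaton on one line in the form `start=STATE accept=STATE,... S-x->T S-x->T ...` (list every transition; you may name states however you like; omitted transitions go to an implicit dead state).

Run two small machines in parallel and take their product. The first has 2 states tracking the count of `x`s modulo 2; the second has 7 states tracking the input length, saturating at 6. A product state is a pair (one from each), accepting exactly when both do.
With 13 states:
          x    y  
>* q0     q1   q2 
   q1     q3   q4 
 * q2     q4   q3 
 * q3     q5   q6 
   q4     q6   q5 
   q5     q7   q8 
 * q6     q8   q7 
 * q7     q9  q10 
   q8    q10   q9 
   q9    q11  q12 
 * q10   q12  q11 
   q11   q12  q11 
   q12   q11  q12 
(> = start, * = accepting)

start=q0 accept=q0,q2,q3,q6,q7,q10 q0-x->q1 q0-y->q2 q1-x->q3 q1-y->q4 q2-x->q4 q2-y->q3 q3-x->q5 q3-y->q6 q4-x->q6 q4-y->q5 q5-x->q7 q5-y->q8 q6-x->q8 q6-y->q7 q7-x->q9 q7-y->q10 q8-x->q10 q8-y->q9 q9-x->q11 q9-y->q12 q10-x->q12 q10-y->q11 q11-x->q12 q11-y->q11 q12-x->q11 q12-y->q12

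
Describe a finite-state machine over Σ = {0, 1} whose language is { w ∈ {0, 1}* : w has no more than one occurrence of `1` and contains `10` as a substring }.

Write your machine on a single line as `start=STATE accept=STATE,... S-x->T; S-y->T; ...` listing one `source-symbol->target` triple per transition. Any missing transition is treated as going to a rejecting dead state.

start=s0; accept=s2; s0-0->s0; s0-1->s1; s1-0->s2; s1-1->s3; s2-0->s2; s2-1->s3; s3-0->s3; s3-1->s3

Run two small machines in parallel and take their product. One (3 states) tracks the count of `1`s, saturating at 2; the other (3 states) tracks whether and how much of `10` has been seen. Each combined state is a pair, one component from each; accept when both components accept. After merging equivalent states the machine shrinks.
4 states suffice.
        0   1  
>  s0   s0  s1 
   s1   s2  s3 
 * s2   s2  s3 
   s3   s3  s3 
(> = start, * = accepting)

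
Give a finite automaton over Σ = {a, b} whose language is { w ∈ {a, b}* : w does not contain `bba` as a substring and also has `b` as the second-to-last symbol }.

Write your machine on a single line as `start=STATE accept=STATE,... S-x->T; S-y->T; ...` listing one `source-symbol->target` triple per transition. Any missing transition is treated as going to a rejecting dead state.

start=q0; accept=q5,q6; q0-a->q1; q0-b->q2; q1-a->q3; q1-b->q4; q2-a->q5; q2-b->q6; q3-a->q3; q3-b->q4; q4-a->q5; q4-b->q6; q5-a->q3; q5-b->q4; q6-a->q7; q6-b->q6; q7-a->q8; q7-b->q9; q8-a->q8; q8-b->q9; q9-a->q7; q9-b->q10; q10-a->q7; q10-b->q10

Run two small machines in parallel and take their product. One (4 states) tracks partial matches of the forbidden pattern `bba`; the other (7 states) tracks the last 2 symbols read. Each combined state is a pair, one component from each; accept when both components accept.
          a    b  
>  q0     q1   q2 
   q1     q3   q4 
   q2     q5   q6 
   q3     q3   q4 
   q4     q5   q6 
 * q5     q3   q4 
 * q6     q7   q6 
   q7     q8   q9 
   q8     q8   q9 
   q9     q7  q10 
   q10    q7  q10 
(> = start, * = accepting)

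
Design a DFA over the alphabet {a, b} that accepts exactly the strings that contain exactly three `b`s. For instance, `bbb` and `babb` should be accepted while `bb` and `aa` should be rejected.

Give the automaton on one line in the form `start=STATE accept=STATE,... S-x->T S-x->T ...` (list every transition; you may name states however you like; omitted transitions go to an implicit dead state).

Count `b`s, saturating at 4: states q0 through q3 mean 0 through 3 `b`s seen; q4 means more than 3. Each `b` increments (capped at q4); other symbols loop. Accept from {q3}.
        a   b  
>  q0   q0  q1 
   q1   q1  q2 
   q2   q2  q3 
 * q3   q3  q4 
   q4   q4  q4 
(> = start, * = accepting)

start=q0 accept=q3 q0-a->q0 q0-b->q1 q1-a->q1 q1-b->q2 q2-a->q2 q2-b->q3 q3-a->q3 q3-b->q4 q4-a->q4 q4-b->q4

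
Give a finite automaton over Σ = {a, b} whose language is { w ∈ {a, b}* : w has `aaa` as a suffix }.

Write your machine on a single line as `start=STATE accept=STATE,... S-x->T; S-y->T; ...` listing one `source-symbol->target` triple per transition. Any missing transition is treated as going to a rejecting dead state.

start=q0; accept=q3; q0-a->q1; q0-b->q0; q1-a->q2; q1-b->q0; q2-a->q3; q2-b->q0; q3-a->q3; q3-b->q0

Let each state record the length of the longest suffix of the input read so far that is also a prefix of `aaa`. q1 means the last symbol is `a`; q2 means the last 2 symbols are `aa`; q3 means the last 3 symbols are `aaa`. Accept only at q3, where the string currently ends in `aaa`.
4 states suffice.
        a   b  
>  q0   q1  q0 
   q1   q2  q0 
   q2   q3  q0 
 * q3   q3  q0 
(> = start, * = accepting)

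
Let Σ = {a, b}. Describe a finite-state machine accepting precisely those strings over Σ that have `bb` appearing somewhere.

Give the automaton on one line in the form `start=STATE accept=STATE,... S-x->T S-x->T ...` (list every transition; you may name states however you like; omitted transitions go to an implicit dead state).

States s0..s1 record the length of the longest prefix of `bb` that matches the current input suffix. Reaching s2 means `bb` has been seen, and we stay there forever. Accept from s2.
3 states suffice.
        a   b  
>  s0   s0  s1 
   s1   s0  s2 
 * s2   s2  s2 
(> = start, * = accepting)

start=s0 accept=s2 s0-a->s0 s0-b->s1 s1-a->s0 s1-b->s2 s2-a->s2 s2-b->s2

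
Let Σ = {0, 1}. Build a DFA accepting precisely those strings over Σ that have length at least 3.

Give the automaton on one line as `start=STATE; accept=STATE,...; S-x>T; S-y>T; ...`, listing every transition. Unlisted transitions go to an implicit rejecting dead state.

start=q0; accept=q3,q4; q0-0>q1; q0-1>q1; q1-0>q2; q1-1>q2; q2-0>q3; q2-1>q3; q3-0>q4; q3-1>q4; q4-0>q4; q4-1>q4

We only need to distinguish lengths 0, 1, …, 3, and '>3'. Chain q0 → q1 → q2 → q3 → q4 on every symbol, with q4 looping. Accepting states: {q3, q4}.
With 5 states:
        0   1  
>  q0   q1  q1 
   q1   q2  q2 
   q2   q3  q3 
 * q3   q4  q4 
 * q4   q4  q4 
(> = start, * = accepting)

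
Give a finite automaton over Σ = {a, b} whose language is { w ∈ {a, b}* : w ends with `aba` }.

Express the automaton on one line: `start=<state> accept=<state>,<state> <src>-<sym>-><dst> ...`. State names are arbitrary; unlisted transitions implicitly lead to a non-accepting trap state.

Let each state record the length of the longest suffix of the input read so far that is also a prefix of `aba`. S1 means the last symbol is `a`; S2 means the last 2 symbols are `ab`; S3 means the last 3 symbols are `aba`. Accept only at S3, where the string currently ends in `aba`.
4 states suffice.
        a   b  
>  S0   S1  S0 
   S1   S1  S2 
   S2   S3  S0 
 * S3   S1  S2 
(> = start, * = accepting)

start=S0 accept=S3 S0-a->S1 S0-b->S0 S1-a->S1 S1-b->S2 S2-a->S3 S2-b->S0 S3-a->S1 S3-b->S2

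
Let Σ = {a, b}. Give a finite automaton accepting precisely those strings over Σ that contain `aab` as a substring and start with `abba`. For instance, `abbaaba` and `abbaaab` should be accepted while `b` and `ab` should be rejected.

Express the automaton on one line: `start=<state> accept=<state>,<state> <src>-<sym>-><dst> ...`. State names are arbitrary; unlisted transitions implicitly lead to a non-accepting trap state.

start=q0 accept=q11 q0-a->q1 q0-b->q2 q1-a->q3 q1-b->q4 q2-a->q5 q2-b->q2 q3-a->q3 q3-b->q6 q4-a->q5 q4-b->q7 q5-a->q3 q5-b->q2 q6-a->q6 q6-b->q6 q7-a->q8 q7-b->q2 q8-a->q9 q8-b->q10 q9-a->q9 q9-b->q11 q10-a->q8 q10-b->q10 q11-a->q11 q11-b->q11

Build one automaton per condition and run them in lockstep. The first has 4 states tracking whether and how much of `aab` has been seen; the second has 6 states tracking whether the input so far still matches the prefix `abba`. A product state is a pair (one from each), accepting exactly when both do.
A 12-state machine:
          a    b  
>  q0     q1   q2 
   q1     q3   q4 
   q2     q5   q2 
   q3     q3   q6 
   q4     q5   q7 
   q5     q3   q2 
   q6     q6   q6 
   q7     q8   q2 
   q8     q9  q10 
   q9     q9  q11 
   q10    q8  q10 
 * q11   q11  q11 
(> = start, * = accepting)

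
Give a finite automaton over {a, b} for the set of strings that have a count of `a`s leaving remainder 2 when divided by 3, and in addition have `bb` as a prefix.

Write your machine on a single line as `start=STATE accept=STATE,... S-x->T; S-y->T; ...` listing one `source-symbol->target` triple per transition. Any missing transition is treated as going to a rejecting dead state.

Build one automaton per condition and run them in lockstep. The first has 3 states tracking the count of `a`s modulo 3; the second has 4 states tracking whether the input so far still matches the prefix `bb`. A product state is a pair (one from each), accepting exactly when both do. Minimizing collapses redundant product states.
With 6 states:
        a   b  
>  s0   s1  s2 
   s1   s1  s1 
   s2   s1  s3 
   s3   s4  s3 
   s4   s5  s4 
 * s5   s3  s5 
(> = start, * = accepting)

start=s0; accept=s5; s0-a->s1; s0-b->s2; s1-a->s1; s1-b->s1; s2-a->s1; s2-b->s3; s3-a->s4; s3-b->s3; s4-a->s5; s4-b->s4; s5-a->s3; s5-b->s5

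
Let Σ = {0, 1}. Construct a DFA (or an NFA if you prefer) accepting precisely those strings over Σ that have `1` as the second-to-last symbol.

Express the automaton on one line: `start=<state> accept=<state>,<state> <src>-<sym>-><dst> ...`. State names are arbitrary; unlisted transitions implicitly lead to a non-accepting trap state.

A DFA must remember the last 2 symbols (since which symbol is second-to-last isn't known until the input ends). Use one state per possible window of the last ≤2 symbols; accept from those whose window starts with `1`.
        0   1  
>  q0   q1  q2 
   q1   q3  q4 
   q2   q5  q6 
   q3   q3  q4 
   q4   q5  q6 
 * q5   q3  q4 
 * q6   q5  q6 
(> = start, * = accepting)

start=q0 accept=q5,q6 q0-0->q1 q0-1->q2 q1-0->q3 q1-1->q4 q2-0->q5 q2-1->q6 q3-0->q3 q3-1->q4 q4-0->q5 q4-1->q6 q5-0->q3 q5-1->q4 q6-0->q5 q6-1->q6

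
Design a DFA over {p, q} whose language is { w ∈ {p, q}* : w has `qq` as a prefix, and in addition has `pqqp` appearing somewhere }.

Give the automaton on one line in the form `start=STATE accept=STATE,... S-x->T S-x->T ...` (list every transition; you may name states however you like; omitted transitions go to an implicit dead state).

Build one automaton per condition and run them in lockstep. The first has 4 states tracking whether the input so far still matches the prefix `qq`; the second has 5 states tracking whether and how much of `pqqp` has been seen. A product state is a pair (one from each), accepting exactly when both do.
A 12-state machine:
          p    q  
>  s0     s1   s2 
   s1     s1   s3 
   s2     s1   s4 
   s3     s1   s5 
   s4     s6   s4 
   s5     s7   s8 
   s6     s6   s9 
   s7     s7   s7 
   s8     s1   s8 
   s9     s6  s10 
   s10   s11   s4 
 * s11   s11  s11 
(> = start, * = accepting)

start=s0 accept=s11 s0-p->s1 s0-q->s2 s1-p->s1 s1-q->s3 s2-p->s1 s2-q->s4 s3-p->s1 s3-q->s5 s4-p->s6 s4-q->s4 s5-p->s7 s5-q->s8 s6-p->s6 s6-q->s9 s7-p->s7 s7-q->s7 s8-p->s1 s8-q->s8 s9-p->s6 s9-q->s10 s10-p->s11 s10-q->s4 s11-p->s11 s11-q->s11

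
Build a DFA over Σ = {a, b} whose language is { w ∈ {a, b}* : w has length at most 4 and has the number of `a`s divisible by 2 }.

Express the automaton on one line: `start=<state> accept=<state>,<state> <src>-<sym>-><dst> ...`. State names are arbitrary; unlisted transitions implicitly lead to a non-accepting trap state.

start=S0 accept=S0,S2,S3,S6,S7 S0-a->S1 S0-b->S2 S1-a->S3 S1-b->S4 S2-a->S4 S2-b->S3 S3-a->S5 S3-b->S6 S4-a->S6 S4-b->S5 S5-a->S7 S5-b->S8 S6-a->S8 S6-b->S7 S7-a->S8 S7-b->S8 S8-a->S8 S8-b->S8

Build one automaton per condition and run them in lockstep. The first has 6 states tracking the input length, saturating at 5; the second has 2 states tracking the count of `a`s modulo 2. A product state is a pair (one from each), accepting exactly when both do. Minimizing collapses redundant product states.
A 9-state machine:
        a   b  
>* S0   S1  S2 
   S1   S3  S4 
 * S2   S4  S3 
 * S3   S5  S6 
   S4   S6  S5 
   S5   S7  S8 
 * S6   S8  S7 
 * S7   S8  S8 
   S8   S8  S8 
(> = start, * = accepting)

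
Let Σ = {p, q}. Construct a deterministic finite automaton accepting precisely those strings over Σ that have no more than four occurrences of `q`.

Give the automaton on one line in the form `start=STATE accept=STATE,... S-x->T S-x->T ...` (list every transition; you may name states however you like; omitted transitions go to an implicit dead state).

start=A accept=A,B,C,D,E A-p->A A-q->B B-p->B B-q->C C-p->C C-q->D D-p->D D-q->E E-p->E E-q->F F-p->F F-q->F

Only the number of `q`s matters, and only up to 5. Make a chain A → B → C → D → E → F advanced by each `q` (with F absorbing); every other symbol self-loops. The accepting set is {A, B, C, D, E}.
6 states suffice.
       p  q 
>* A   A  B 
 * B   B  C 
 * C   C  D 
 * D   D  E 
 * E   E  F 
   F   F  F 
(> = start, * = accepting)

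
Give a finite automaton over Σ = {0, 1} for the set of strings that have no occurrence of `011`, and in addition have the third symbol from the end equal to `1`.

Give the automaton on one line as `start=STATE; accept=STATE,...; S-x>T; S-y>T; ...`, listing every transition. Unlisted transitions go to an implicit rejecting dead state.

Handle the two conditions separately and then intersect. One (4 states) tracks partial matches of the forbidden pattern `011`; the other (15 states) tracks the last 3 symbols read. Each combined state is a pair, one component from each; accept when both components accept.
22 states suffice.
          0    1  
>  q0     q1   q2 
   q1     q3   q4 
   q2     q5   q6 
   q3     q7   q8 
   q4     q9  q10 
   q5    q11  q12 
   q6    q13  q14 
   q7     q7   q8 
   q8     q9  q10 
   q9    q11  q12 
   q10   q15  q16 
 * q11    q7   q8 
 * q12    q9  q10 
 * q13   q11  q12 
 * q14   q13  q14 
   q15   q17  q18 
   q16   q15  q16 
   q17   q19  q20 
   q18   q21  q10 
   q19   q19  q20 
   q20   q21  q10 
   q21   q17  q18 
(> = start, * = accepting)

start=q0; accept=q11,q12,q13,q14; q0-0>q1; q0-1>q2; q1-0>q3; q1-1>q4; q2-0>q5; q2-1>q6; q3-0>q7; q3-1>q8; q4-0>q9; q4-1>q10; q5-0>q11; q5-1>q12; q6-0>q13; q6-1>q14; q7-0>q7; q7-1>q8; q8-0>q9; q8-1>q10; q9-0>q11; q9-1>q12; q10-0>q15; q10-1>q16; q11-0>q7; q11-1>q8; q12-0>q9; q12-1>q10; q13-0>q11; q13-1>q12; q14-0>q13; q14-1>q14; q15-0>q17; q15-1>q18; q16-0>q15; q16-1>q16; q17-0>q19; q17-1>q20; q18-0>q21; q18-1>q10; q19-0>q19; q19-1>q20; q20-0>q21; q20-1>q10; q21-0>q17; q21-1>q18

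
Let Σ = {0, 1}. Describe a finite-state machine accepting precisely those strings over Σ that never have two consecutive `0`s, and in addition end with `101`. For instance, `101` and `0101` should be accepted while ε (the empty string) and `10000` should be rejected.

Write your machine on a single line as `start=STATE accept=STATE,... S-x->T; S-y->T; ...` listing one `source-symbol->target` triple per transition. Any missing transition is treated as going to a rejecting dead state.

Run two small machines in parallel and take their product. One (3 states) tracks partial matches of the forbidden pattern `00`; the other (4 states) tracks how much of the suffix `101` has currently been matched. Each combined state is a pair, one component from each; accept when both components accept. After merging equivalent states the machine shrinks.
       0  1 
>  A   B  C 
   B   D  C 
   C   E  C 
   D   D  D 
   E   D  F 
 * F   E  C 
(> = start, * = accepting)

start=A; accept=F; A-0->B; A-1->C; B-0->D; B-1->C; C-0->E; C-1->C; D-0->D; D-1->D; E-0->D; E-1->F; F-0->E; F-1->C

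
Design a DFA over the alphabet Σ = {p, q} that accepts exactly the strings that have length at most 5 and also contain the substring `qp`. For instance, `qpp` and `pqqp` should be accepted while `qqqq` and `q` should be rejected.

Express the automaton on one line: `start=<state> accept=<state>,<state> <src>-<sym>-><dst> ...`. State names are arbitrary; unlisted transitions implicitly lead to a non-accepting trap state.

Run two small machines in parallel and take their product. One (7 states) tracks the input length, saturating at 6; the other (3 states) tracks whether and how much of `qp` has been seen. Each combined state is a pair, one component from each; accept when both components accept. After merging equivalent states the machine shrinks.
          p    q  
>  S0     S1   S2 
   S1     S3   S4 
   S2     S5   S4 
   S3     S6   S7 
   S4     S8   S7 
 * S5     S8   S8 
   S6     S9  S10 
   S7    S11  S10 
 * S8    S11  S11 
   S9     S9   S9 
   S10   S12   S9 
 * S11   S12  S12 
 * S12    S9   S9 
(> = start, * = accepting)

start=S0 accept=S5,S8,S11,S12 S0-p->S1 S0-q->S2 S1-p->S3 S1-q->S4 S2-p->S5 S2-q->S4 S3-p->S6 S3-q->S7 S4-p->S8 S4-q->S7 S5-p->S8 S5-q->S8 S6-p->S9 S6-q->S10 S7-p->S11 S7-q->S10 S8-p->S11 S8-q->S11 S9-p->S9 S9-q->S9 S10-p->S12 S10-q->S9 S11-p->S12 S11-q->S12 S12-p->S9 S12-q->S9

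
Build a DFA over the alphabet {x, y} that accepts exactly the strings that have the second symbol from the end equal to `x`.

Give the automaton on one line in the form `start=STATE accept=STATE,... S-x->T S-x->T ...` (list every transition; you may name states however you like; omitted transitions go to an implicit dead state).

A DFA must remember the last 2 symbols (since which symbol is second-to-last isn't known until the input ends). Use one state per possible window of the last ≤2 symbols; accept from those whose window starts with `x`.
A 7-state machine:
        x   y  
>  q0   q1  q2 
   q1   q3  q4 
   q2   q5  q6 
 * q3   q3  q4 
 * q4   q5  q6 
   q5   q3  q4 
   q6   q5  q6 
(> = start, * = accepting)

start=q0 accept=q3,q4 q0-x->q1 q0-y->q2 q1-x->q3 q1-y->q4 q2-x->q5 q2-y->q6 q3-x->q3 q3-y->q4 q4-x->q5 q4-y->q6 q5-x->q3 q5-y->q4 q6-x->q5 q6-y->q6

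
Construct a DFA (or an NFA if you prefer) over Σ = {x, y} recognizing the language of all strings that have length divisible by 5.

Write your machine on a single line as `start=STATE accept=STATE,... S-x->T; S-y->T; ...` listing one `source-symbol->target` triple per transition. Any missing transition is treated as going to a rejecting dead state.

Count input length modulo 5: every symbol advances one step around the cycle S0 → S1 → S2 → S3 → S4 → S0. Accept at S0.
A 5-state machine:
        x   y  
>* S0   S1  S1 
   S1   S2  S2 
   S2   S3  S3 
   S3   S4  S4 
   S4   S0  S0 
(> = start, * = accepting)

start=S0; accept=S0; S0-x->S1; S0-y->S1; S1-x->S2; S1-y->S2; S2-x->S3; S2-y->S3; S3-x->S4; S3-y->S4; S4-x->S0; S4-y->S0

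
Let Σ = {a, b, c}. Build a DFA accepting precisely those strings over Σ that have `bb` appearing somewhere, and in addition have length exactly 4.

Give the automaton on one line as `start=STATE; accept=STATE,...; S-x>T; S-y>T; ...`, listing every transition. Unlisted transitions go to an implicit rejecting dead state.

start=q0; accept=q9; q0-a>q1; q0-b>q2; q0-c>q1; q1-a>q3; q1-b>q4; q1-c>q3; q2-a>q3; q2-b>q5; q2-c>q3; q3-a>q6; q3-b>q7; q3-c>q6; q4-a>q6; q4-b>q8; q4-c>q6; q5-a>q8; q5-b>q8; q5-c>q8; q6-a>q6; q6-b>q6; q6-c>q6; q7-a>q6; q7-b>q9; q7-c>q6; q8-a>q9; q8-b>q9; q8-c>q9; q9-a>q6; q9-b>q6; q9-c>q6

Handle the two conditions separately and then intersect. The first has 3 states tracking whether and how much of `bb` has been seen; the second has 6 states tracking the input length, saturating at 5. A product state is a pair (one from each), accepting exactly when both do. Minimizing collapses redundant product states.
With 10 states:
        a   b   c  
>  q0   q1  q2  q1 
   q1   q3  q4  q3 
   q2   q3  q5  q3 
   q3   q6  q7  q6 
   q4   q6  q8  q6 
   q5   q8  q8  q8 
   q6   q6  q6  q6 
   q7   q6  q9  q6 
   q8   q9  q9  q9 
 * q9   q6  q6  q6 
(> = start, * = accepting)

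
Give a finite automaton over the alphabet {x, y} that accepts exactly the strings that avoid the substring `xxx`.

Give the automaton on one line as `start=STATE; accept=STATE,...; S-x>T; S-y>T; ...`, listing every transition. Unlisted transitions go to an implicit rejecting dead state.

start=q0; accept=q0,q1,q2; q0-x>q1; q0-y>q0; q1-x>q2; q1-y>q0; q2-x>q3; q2-y>q0; q3-x>q3; q3-y>q3

Track partial matches of the forbidden pattern `xxx`. State q3 is a dead state reached once `xxx` has occurred; every other state accepts. q0 means no part of `xxx` is currently matched.
A 4-state machine:
        x   y  
>* q0   q1  q0 
 * q1   q2  q0 
 * q2   q3  q0 
   q3   q3  q3 
(> = start, * = accepting)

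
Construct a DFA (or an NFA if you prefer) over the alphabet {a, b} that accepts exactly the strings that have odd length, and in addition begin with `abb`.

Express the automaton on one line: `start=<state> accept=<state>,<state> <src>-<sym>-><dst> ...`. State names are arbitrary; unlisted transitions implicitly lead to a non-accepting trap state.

Run two small machines in parallel and take their product. The first has 2 states tracking the input length modulo 2; the second has 5 states tracking whether the input so far still matches the prefix `abb`. A product state is a pair (one from each), accepting exactly when both do.
        a   b  
>  s0   s1  s2 
   s1   s3  s4 
   s2   s3  s3 
   s3   s2  s2 
   s4   s2  s5 
 * s5   s6  s6 
   s6   s5  s5 
(> = start, * = accepting)

start=s0 accept=s5 s0-a->s1 s0-b->s2 s1-a->s3 s1-b->s4 s2-a->s3 s2-b->s3 s3-a->s2 s3-b->s2 s4-a->s2 s4-b->s5 s5-a->s6 s5-b->s6 s6-a->s5 s6-b->s5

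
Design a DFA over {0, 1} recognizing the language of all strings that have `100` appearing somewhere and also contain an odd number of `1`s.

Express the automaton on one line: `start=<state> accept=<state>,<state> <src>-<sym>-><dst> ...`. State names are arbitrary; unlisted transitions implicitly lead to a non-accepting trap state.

Build one automaton per condition and run them in lockstep. One (4 states) tracks whether and how much of `100` has been seen; the other (2 states) tracks the count of `1`s modulo 2. Each combined state is a pair, one component from each; accept when both components accept.
7 states suffice.
        0   1  
>  q0   q0  q1 
   q1   q2  q3 
   q2   q4  q3 
   q3   q5  q1 
 * q4   q4  q6 
   q5   q6  q1 
   q6   q6  q4 
(> = start, * = accepting)

start=q0 accept=q4 q0-0->q0 q0-1->q1 q1-0->q2 q1-1->q3 q2-0->q4 q2-1->q3 q3-0->q5 q3-1->q1 q4-0->q4 q4-1->q6 q5-0->q6 q5-1->q1 q6-0->q6 q6-1->q4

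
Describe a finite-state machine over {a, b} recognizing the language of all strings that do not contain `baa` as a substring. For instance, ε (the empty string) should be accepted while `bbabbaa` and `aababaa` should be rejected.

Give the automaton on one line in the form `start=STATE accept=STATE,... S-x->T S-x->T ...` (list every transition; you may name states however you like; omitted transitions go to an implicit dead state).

Track partial matches of the forbidden pattern `baa`. State s3 is a dead state reached once `baa` has occurred; every other state accepts. s0 means no part of `baa` is currently matched.
        a   b  
>* s0   s0  s1 
 * s1   s2  s1 
 * s2   s3  s1 
   s3   s3  s3 
(> = start, * = accepting)

start=s0 accept=s0,s1,s2 s0-a->s0 s0-b->s1 s1-a->s2 s1-b->s1 s2-a->s3 s2-b->s1 s3-a->s3 s3-b->s3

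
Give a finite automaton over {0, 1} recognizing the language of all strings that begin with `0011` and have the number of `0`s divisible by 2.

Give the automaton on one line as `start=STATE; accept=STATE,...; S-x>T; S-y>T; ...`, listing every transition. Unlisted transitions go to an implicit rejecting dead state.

start=q0; accept=q6; q0-0>q1; q0-1>q2; q1-0>q3; q1-1>q4; q2-0>q4; q2-1>q2; q3-0>q4; q3-1>q5; q4-0>q2; q4-1>q4; q5-0>q4; q5-1>q6; q6-0>q7; q6-1>q6; q7-0>q6; q7-1>q7

Build one automaton per condition and run them in lockstep. The first has 6 states tracking whether the input so far still matches the prefix `0011`; the second has 2 states tracking the count of `0`s modulo 2. A product state is a pair (one from each), accepting exactly when both do.
8 states suffice.
        0   1  
>  q0   q1  q2 
   q1   q3  q4 
   q2   q4  q2 
   q3   q4  q5 
   q4   q2  q4 
   q5   q4  q6 
 * q6   q7  q6 
   q7   q6  q7 
(> = start, * = accepting)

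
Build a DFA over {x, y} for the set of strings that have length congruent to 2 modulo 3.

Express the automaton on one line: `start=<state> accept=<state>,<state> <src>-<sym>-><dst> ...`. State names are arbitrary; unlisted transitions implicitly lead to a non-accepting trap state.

Count input length modulo 3: every symbol advances one step around the cycle S0 → S1 → S2 → S0. Accept at S2.
3 states suffice.
        x   y  
>  S0   S1  S1 
   S1   S2  S2 
 * S2   S0  S0 
(> = start, * = accepting)

start=S0 accept=S2 S0-x->S1 S0-y->S1 S1-x->S2 S1-y->S2 S2-x->S0 S2-y->S0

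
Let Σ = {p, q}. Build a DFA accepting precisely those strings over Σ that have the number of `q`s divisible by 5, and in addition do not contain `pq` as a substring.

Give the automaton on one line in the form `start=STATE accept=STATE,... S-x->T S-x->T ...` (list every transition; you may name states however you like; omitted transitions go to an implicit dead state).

start=A accept=A,B A-p->B A-q->C B-p->B B-q->D C-p->D C-q->E D-p->D D-q->D E-p->D E-q->F F-p->D F-q->G G-p->D G-q->A

Run two small machines in parallel and take their product. One (5 states) tracks the count of `q`s modulo 5; the other (3 states) tracks partial matches of the forbidden pattern `pq`. Each combined state is a pair, one component from each; accept when both components accept. Minimizing collapses redundant product states.
7 states suffice.
       p  q 
>* A   B  C 
 * B   B  D 
   C   D  E 
   D   D  D 
   E   D  F 
   F   D  G 
   G   D  A 
(> = start, * = accepting)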